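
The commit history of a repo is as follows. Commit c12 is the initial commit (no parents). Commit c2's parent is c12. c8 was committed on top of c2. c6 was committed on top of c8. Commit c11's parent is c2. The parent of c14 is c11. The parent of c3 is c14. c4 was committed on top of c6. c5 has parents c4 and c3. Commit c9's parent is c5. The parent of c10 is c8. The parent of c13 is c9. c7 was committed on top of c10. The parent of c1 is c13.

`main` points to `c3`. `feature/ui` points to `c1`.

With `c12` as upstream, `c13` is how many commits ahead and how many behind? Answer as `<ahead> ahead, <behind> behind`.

10 ahead, 0 behind

Reachable from c13: {c11, c12, c13, c14, c2, c3, c4, c5, c6, c8, c9}.
Reachable from c12: {c12}.
Only in c13's history (ahead): {c11, c13, c14, c2, c3, c4, c5, c6, c8, c9} — 10.
Only in c12's history (behind): {} — 0.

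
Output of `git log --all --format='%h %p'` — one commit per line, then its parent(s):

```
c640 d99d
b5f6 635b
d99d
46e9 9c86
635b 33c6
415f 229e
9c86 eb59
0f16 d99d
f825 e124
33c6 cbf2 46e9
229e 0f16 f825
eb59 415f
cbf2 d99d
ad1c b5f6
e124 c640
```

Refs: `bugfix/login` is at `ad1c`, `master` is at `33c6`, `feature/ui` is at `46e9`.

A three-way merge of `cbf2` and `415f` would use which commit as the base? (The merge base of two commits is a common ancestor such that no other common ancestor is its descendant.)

d99d

Ancestors of cbf2: {cbf2, d99d}.
Ancestors of 415f: {0f16, 229e, 415f, c640, d99d, e124, f825}.
Common ancestors: {d99d}.
The only common ancestor is d99d, so it is the merge base.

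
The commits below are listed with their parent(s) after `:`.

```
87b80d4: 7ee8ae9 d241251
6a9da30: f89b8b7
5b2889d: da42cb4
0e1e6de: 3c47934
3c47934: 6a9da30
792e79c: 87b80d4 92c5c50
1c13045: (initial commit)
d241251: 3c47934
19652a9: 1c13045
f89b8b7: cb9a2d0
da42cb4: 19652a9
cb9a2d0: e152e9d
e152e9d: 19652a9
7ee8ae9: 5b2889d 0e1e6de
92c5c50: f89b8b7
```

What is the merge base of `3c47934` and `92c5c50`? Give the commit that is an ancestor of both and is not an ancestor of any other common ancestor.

f89b8b7

Ancestors of 3c47934: {19652a9, 1c13045, 3c47934, 6a9da30, cb9a2d0, e152e9d, f89b8b7}.
Ancestors of 92c5c50: {19652a9, 1c13045, 92c5c50, cb9a2d0, e152e9d, f89b8b7}.
Common ancestors: {19652a9, 1c13045, cb9a2d0, e152e9d, f89b8b7}.
Among these, f89b8b7 is not an ancestor of any other common ancestor — it is the merge base.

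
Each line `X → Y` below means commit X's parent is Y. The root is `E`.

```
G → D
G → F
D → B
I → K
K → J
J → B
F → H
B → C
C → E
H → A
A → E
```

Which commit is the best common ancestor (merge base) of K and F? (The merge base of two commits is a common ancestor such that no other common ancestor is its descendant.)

Ancestors of K: {B, C, E, J, K}.
Ancestors of F: {A, E, F, H}.
Common ancestors: {E}.
The only common ancestor is E, so it is the merge base.

E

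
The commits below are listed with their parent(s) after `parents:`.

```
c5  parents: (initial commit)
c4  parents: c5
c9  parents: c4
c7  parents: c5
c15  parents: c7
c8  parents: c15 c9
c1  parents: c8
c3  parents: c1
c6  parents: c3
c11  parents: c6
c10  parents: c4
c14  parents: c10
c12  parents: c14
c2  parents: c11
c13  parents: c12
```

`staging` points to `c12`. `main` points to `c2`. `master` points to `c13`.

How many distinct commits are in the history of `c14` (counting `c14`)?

Walking parent pointers from c14: reachable set = {c10, c14, c4, c5}.
That is 4 commits.

4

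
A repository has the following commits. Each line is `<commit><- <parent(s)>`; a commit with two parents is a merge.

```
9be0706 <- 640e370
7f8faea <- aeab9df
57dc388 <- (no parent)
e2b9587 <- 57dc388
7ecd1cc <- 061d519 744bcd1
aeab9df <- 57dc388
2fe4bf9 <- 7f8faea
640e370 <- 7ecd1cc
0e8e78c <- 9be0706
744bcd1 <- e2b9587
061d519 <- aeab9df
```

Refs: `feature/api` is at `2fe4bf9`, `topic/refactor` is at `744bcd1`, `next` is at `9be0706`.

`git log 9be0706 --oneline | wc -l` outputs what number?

Walking parent pointers from 9be0706: reachable set = {061d519, 57dc388, 640e370, 744bcd1, 7ecd1cc, 9be0706, aeab9df, e2b9587}.
That is 8 commits.

8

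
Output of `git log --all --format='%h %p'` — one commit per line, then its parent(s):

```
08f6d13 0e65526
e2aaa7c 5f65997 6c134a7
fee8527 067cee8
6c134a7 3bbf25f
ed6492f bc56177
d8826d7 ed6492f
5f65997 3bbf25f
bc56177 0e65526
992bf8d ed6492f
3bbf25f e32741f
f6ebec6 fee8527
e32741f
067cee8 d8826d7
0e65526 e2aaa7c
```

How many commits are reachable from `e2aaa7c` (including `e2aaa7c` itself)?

5

Walking parent pointers from e2aaa7c: reachable set = {3bbf25f, 5f65997, 6c134a7, e2aaa7c, e32741f}.
That is 5 commits.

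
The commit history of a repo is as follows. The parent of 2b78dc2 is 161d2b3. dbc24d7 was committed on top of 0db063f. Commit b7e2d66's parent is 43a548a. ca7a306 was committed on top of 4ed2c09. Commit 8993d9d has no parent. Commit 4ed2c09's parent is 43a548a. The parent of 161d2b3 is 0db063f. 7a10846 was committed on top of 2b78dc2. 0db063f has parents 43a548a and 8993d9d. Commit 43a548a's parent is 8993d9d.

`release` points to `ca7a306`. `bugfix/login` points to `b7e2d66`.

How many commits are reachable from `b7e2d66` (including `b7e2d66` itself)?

Walking parent pointers from b7e2d66: reachable set = {43a548a, 8993d9d, b7e2d66}.
That is 3 commits.

3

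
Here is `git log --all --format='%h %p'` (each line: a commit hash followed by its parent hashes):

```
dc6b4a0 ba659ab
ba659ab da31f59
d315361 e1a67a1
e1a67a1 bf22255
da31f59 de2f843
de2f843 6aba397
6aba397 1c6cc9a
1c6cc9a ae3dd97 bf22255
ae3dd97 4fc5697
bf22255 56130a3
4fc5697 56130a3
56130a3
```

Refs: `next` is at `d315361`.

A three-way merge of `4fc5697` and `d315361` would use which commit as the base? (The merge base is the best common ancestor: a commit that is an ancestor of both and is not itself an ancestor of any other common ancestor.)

56130a3

Ancestors of 4fc5697: {4fc5697, 56130a3}.
Ancestors of d315361: {56130a3, bf22255, d315361, e1a67a1}.
Common ancestors: {56130a3}.
The only common ancestor is 56130a3, so it is the merge base.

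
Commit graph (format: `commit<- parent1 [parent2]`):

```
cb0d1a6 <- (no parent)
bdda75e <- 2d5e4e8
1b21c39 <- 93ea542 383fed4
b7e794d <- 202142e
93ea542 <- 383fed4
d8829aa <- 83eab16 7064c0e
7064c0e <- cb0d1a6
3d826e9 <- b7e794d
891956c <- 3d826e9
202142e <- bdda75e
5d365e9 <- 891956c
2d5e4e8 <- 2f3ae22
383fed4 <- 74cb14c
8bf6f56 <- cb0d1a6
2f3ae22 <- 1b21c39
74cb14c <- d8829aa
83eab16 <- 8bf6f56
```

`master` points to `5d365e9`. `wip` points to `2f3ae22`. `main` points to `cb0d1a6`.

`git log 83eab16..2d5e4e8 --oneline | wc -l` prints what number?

Reachable from 2d5e4e8: {1b21c39, 2d5e4e8, 2f3ae22, 383fed4, 7064c0e, 74cb14c, 83eab16, 8bf6f56, 93ea542, cb0d1a6, d8829aa}.
Reachable from 83eab16: {83eab16, 8bf6f56, cb0d1a6}.
In 2d5e4e8's history but not 83eab16's: {1b21c39, 2d5e4e8, 2f3ae22, 383fed4, 7064c0e, 74cb14c, 93ea542, d8829aa} — 8 commits.

8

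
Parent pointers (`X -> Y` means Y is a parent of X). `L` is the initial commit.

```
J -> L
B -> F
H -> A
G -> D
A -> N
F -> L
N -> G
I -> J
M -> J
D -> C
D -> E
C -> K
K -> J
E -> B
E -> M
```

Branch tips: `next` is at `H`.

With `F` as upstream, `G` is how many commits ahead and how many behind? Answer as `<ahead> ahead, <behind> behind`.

Reachable from G: {B, C, D, E, F, G, J, K, L, M}.
Reachable from F: {F, L}.
Only in G's history (ahead): {B, C, D, E, G, J, K, M} — 8.
Only in F's history (behind): {} — 0.

8 ahead, 0 behind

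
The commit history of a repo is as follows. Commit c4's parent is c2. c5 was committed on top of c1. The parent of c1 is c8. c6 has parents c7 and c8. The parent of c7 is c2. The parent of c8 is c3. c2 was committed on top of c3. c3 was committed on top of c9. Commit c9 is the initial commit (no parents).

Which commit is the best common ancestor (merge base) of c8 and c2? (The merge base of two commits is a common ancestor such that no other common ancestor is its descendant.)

Ancestors of c8: {c3, c8, c9}.
Ancestors of c2: {c2, c3, c9}.
Common ancestors: {c3, c9}.
Among these, c3 is not an ancestor of any other common ancestor — it is the merge base.

c3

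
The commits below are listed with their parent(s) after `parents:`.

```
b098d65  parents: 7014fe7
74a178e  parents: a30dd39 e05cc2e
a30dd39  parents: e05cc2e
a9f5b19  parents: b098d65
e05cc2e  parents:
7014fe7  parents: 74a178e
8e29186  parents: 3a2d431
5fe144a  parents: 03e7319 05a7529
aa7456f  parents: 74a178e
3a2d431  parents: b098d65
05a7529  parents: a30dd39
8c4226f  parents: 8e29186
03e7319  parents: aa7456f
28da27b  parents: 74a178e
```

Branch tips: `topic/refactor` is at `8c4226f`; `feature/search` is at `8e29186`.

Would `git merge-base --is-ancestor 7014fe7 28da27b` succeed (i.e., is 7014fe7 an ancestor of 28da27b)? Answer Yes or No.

No

Ancestors of 28da27b: {28da27b, 74a178e, a30dd39, e05cc2e}.
7014fe7 is not in that set, so it is not an ancestor of 28da27b.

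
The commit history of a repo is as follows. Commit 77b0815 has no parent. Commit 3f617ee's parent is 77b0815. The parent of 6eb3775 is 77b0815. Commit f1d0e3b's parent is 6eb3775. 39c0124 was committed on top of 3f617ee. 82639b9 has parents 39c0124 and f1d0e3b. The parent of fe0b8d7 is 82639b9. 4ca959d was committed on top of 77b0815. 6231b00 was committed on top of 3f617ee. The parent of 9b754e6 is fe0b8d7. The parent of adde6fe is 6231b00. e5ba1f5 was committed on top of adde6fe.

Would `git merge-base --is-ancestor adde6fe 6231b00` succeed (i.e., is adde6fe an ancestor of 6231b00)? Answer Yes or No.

No

Ancestors of 6231b00: {3f617ee, 6231b00, 77b0815}.
adde6fe is not in that set, so it is not an ancestor of 6231b00.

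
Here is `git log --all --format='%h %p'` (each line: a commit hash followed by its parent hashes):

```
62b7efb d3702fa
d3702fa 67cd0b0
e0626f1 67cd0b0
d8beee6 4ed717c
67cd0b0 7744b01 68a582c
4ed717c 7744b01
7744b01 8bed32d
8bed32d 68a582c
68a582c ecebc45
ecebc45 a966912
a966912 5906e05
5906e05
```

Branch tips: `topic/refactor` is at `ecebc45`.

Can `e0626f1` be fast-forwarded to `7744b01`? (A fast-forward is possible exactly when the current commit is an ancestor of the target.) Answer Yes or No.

A fast-forward from e0626f1 to 7744b01 is possible iff e0626f1 is an ancestor of 7744b01.
Ancestors of 7744b01: {5906e05, 68a582c, 7744b01, 8bed32d, a966912, ecebc45}.
e0626f1 is not among them, so fast-forward is not possible.

No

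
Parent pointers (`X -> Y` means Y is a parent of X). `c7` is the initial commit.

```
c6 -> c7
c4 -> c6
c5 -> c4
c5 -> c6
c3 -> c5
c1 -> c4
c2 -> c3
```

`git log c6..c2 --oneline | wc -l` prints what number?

Reachable from c2: {c2, c3, c4, c5, c6, c7}.
Reachable from c6: {c6, c7}.
In c2's history but not c6's: {c2, c3, c4, c5} — 4 commits.

4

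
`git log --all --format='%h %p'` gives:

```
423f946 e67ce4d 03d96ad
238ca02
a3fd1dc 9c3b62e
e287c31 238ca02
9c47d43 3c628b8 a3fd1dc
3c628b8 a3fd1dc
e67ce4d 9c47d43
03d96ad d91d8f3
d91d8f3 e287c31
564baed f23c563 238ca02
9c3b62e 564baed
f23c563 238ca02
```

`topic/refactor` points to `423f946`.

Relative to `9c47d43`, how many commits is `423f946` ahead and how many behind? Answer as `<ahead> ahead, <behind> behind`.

5 ahead, 0 behind

Reachable from 423f946: {03d96ad, 238ca02, 3c628b8, 423f946, 564baed, 9c3b62e, 9c47d43, a3fd1dc, d91d8f3, e287c31, e67ce4d, f23c563}.
Reachable from 9c47d43: {238ca02, 3c628b8, 564baed, 9c3b62e, 9c47d43, a3fd1dc, f23c563}.
Only in 423f946's history (ahead): {03d96ad, 423f946, d91d8f3, e287c31, e67ce4d} — 5.
Only in 9c47d43's history (behind): {} — 0.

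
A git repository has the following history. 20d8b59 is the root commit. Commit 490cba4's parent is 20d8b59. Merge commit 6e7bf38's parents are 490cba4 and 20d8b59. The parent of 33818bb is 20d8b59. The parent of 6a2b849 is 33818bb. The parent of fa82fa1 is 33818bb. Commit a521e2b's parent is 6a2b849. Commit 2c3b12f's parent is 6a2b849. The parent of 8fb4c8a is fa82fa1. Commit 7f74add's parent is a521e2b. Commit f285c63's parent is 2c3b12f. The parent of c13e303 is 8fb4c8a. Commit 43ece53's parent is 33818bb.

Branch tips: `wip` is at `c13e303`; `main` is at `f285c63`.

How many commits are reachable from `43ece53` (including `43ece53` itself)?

Walking parent pointers from 43ece53: reachable set = {20d8b59, 33818bb, 43ece53}.
That is 3 commits.

3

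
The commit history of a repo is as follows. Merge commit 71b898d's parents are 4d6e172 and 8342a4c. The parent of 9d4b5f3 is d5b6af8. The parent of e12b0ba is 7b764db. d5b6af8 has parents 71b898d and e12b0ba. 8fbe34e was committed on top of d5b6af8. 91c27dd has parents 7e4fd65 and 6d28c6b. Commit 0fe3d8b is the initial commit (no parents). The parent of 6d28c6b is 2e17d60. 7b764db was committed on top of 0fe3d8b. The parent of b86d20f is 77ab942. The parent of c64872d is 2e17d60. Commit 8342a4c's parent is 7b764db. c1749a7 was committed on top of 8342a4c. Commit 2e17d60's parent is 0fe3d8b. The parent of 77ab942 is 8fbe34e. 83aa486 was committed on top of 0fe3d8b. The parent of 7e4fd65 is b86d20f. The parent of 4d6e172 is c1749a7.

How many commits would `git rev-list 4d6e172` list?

5

Walking parent pointers from 4d6e172: reachable set = {0fe3d8b, 4d6e172, 7b764db, 8342a4c, c1749a7}.
That is 5 commits.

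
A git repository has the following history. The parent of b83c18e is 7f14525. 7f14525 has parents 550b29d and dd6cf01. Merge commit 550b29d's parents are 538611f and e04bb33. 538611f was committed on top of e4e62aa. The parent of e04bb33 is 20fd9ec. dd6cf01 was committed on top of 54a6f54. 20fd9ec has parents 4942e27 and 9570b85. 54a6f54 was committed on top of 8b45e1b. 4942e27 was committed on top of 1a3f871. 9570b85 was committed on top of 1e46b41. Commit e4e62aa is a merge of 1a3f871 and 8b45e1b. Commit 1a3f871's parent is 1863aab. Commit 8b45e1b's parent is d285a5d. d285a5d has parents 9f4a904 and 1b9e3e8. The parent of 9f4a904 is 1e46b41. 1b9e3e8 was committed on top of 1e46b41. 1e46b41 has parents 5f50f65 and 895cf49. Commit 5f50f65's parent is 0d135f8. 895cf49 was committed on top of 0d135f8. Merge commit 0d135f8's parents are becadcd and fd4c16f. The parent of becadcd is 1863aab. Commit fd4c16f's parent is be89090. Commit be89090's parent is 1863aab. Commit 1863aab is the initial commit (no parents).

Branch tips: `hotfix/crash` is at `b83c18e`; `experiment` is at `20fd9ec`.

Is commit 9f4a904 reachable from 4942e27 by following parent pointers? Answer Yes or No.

No

Ancestors of 4942e27: {1863aab, 1a3f871, 4942e27}.
9f4a904 is not in that set, so it is not an ancestor of 4942e27.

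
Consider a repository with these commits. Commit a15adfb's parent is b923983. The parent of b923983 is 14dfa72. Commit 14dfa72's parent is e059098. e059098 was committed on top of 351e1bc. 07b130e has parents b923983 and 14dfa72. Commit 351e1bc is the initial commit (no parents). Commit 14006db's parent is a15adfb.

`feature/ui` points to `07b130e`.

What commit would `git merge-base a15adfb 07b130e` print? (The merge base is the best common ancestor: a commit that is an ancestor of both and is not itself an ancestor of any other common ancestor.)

Ancestors of a15adfb: {14dfa72, 351e1bc, a15adfb, b923983, e059098}.
Ancestors of 07b130e: {07b130e, 14dfa72, 351e1bc, b923983, e059098}.
Common ancestors: {14dfa72, 351e1bc, b923983, e059098}.
Among these, b923983 is not an ancestor of any other common ancestor — it is the merge base.

b923983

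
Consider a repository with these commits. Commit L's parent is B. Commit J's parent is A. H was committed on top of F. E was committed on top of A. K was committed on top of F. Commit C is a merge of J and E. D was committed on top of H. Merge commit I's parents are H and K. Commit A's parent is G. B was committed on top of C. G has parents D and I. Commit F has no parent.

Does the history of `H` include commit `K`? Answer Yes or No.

No

Ancestors of H: {F, H}.
K is not in that set, so it is not an ancestor of H.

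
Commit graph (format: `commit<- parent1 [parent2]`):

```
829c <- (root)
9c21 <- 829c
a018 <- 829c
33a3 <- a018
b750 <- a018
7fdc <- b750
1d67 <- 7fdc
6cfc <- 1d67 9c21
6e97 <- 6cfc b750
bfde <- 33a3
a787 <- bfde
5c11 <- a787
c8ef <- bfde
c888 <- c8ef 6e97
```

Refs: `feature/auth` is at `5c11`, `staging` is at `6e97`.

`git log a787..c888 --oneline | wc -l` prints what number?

Reachable from c888: {1d67, 33a3, 6cfc, 6e97, 7fdc, 829c, 9c21, a018, b750, bfde, c888, c8ef}.
Reachable from a787: {33a3, 829c, a018, a787, bfde}.
In c888's history but not a787's: {1d67, 6cfc, 6e97, 7fdc, 9c21, b750, c888, c8ef} — 8 commits.

8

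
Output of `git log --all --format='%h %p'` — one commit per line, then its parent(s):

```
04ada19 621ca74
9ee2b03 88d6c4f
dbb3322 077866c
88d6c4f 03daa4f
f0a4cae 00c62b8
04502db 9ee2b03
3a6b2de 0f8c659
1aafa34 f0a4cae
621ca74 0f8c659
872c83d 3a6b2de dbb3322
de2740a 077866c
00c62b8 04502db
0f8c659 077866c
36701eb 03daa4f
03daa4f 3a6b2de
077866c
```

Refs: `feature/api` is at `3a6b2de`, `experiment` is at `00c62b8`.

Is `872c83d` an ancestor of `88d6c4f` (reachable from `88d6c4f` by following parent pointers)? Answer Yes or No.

Ancestors of 88d6c4f: {03daa4f, 077866c, 0f8c659, 3a6b2de, 88d6c4f}.
872c83d is not in that set, so it is not an ancestor of 88d6c4f.

No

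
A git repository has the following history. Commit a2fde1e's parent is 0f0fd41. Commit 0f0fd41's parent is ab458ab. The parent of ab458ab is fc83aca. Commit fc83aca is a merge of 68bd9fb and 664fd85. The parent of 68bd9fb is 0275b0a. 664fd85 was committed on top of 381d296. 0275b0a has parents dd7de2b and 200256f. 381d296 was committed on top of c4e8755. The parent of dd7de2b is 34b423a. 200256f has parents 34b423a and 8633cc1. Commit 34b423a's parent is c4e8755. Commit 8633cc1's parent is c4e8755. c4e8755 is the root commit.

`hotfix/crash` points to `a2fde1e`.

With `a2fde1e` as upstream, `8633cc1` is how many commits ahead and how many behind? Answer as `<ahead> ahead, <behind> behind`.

0 ahead, 11 behind

Reachable from 8633cc1: {8633cc1, c4e8755}.
Reachable from a2fde1e: {0275b0a, 0f0fd41, 200256f, 34b423a, 381d296, 664fd85, 68bd9fb, 8633cc1, a2fde1e, ab458ab, c4e8755, dd7de2b, fc83aca}.
Only in 8633cc1's history (ahead): {} — 0.
Only in a2fde1e's history (behind): {0275b0a, 0f0fd41, 200256f, 34b423a, 381d296, 664fd85, 68bd9fb, a2fde1e, ab458ab, dd7de2b, fc83aca} — 11.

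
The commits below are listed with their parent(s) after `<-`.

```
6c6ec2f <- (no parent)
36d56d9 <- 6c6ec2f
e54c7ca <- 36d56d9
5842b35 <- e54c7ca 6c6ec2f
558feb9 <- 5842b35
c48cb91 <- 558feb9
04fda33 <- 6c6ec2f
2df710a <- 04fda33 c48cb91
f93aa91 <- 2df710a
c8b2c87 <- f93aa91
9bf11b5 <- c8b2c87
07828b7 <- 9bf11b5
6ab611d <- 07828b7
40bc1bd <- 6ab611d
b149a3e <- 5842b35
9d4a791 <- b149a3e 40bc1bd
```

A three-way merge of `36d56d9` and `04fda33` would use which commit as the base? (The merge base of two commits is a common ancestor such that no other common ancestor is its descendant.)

Ancestors of 36d56d9: {36d56d9, 6c6ec2f}.
Ancestors of 04fda33: {04fda33, 6c6ec2f}.
Common ancestors: {6c6ec2f}.
The only common ancestor is 6c6ec2f, so it is the merge base.

6c6ec2f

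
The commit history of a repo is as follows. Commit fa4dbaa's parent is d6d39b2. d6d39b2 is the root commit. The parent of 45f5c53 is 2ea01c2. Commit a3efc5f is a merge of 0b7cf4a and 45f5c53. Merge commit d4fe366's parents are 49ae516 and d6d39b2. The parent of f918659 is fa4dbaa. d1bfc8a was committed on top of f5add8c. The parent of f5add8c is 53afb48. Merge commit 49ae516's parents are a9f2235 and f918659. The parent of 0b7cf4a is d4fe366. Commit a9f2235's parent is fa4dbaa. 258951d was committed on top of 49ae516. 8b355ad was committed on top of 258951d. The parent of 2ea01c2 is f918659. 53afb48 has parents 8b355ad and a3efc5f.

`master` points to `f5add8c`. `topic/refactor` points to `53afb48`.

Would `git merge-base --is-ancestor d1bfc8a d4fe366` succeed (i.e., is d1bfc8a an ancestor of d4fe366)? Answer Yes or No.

No

Ancestors of d4fe366: {49ae516, a9f2235, d4fe366, d6d39b2, f918659, fa4dbaa}.
d1bfc8a is not in that set, so it is not an ancestor of d4fe366.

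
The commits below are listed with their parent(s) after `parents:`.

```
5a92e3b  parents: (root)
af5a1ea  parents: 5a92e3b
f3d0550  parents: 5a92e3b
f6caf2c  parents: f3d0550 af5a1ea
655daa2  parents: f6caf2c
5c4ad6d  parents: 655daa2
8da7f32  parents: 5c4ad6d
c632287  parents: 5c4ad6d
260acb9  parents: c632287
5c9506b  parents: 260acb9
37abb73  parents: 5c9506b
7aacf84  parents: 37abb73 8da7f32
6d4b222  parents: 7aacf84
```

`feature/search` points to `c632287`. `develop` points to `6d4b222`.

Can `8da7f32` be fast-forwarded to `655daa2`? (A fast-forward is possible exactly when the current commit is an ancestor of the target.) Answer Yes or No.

No

A fast-forward from 8da7f32 to 655daa2 is possible iff 8da7f32 is an ancestor of 655daa2.
Ancestors of 655daa2: {5a92e3b, 655daa2, af5a1ea, f3d0550, f6caf2c}.
8da7f32 is not among them, so fast-forward is not possible.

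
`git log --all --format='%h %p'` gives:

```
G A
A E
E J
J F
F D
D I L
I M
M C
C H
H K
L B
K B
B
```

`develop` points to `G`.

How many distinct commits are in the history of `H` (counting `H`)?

3

Walking parent pointers from H: reachable set = {B, H, K}.
That is 3 commits.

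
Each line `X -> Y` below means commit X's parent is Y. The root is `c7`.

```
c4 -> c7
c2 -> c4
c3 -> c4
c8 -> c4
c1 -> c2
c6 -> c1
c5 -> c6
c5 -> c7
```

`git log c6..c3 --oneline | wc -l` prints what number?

Reachable from c3: {c3, c4, c7}.
Reachable from c6: {c1, c2, c4, c6, c7}.
In c3's history but not c6's: {c3} — 1 commit.

1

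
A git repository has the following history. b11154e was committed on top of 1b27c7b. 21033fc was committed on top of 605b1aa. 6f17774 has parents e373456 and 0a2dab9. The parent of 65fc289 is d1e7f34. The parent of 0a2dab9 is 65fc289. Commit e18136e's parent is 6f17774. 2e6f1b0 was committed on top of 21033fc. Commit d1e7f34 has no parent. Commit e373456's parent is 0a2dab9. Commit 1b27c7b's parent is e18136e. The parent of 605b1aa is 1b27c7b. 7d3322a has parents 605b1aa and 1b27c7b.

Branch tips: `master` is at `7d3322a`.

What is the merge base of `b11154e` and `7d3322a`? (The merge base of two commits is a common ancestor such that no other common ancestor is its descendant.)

Ancestors of b11154e: {0a2dab9, 1b27c7b, 65fc289, 6f17774, b11154e, d1e7f34, e18136e, e373456}.
Ancestors of 7d3322a: {0a2dab9, 1b27c7b, 605b1aa, 65fc289, 6f17774, 7d3322a, d1e7f34, e18136e, e373456}.
Common ancestors: {0a2dab9, 1b27c7b, 65fc289, 6f17774, d1e7f34, e18136e, e373456}.
Among these, 1b27c7b is not an ancestor of any other common ancestor — it is the merge base.

1b27c7b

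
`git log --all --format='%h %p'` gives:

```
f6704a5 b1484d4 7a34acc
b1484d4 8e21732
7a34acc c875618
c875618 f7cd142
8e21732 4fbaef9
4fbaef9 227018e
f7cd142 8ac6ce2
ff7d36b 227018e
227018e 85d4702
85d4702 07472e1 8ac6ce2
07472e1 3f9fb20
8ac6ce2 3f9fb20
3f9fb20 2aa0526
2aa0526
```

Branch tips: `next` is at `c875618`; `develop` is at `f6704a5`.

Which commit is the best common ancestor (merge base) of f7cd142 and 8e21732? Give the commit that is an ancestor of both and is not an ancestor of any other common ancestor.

Ancestors of f7cd142: {2aa0526, 3f9fb20, 8ac6ce2, f7cd142}.
Ancestors of 8e21732: {07472e1, 227018e, 2aa0526, 3f9fb20, 4fbaef9, 85d4702, 8ac6ce2, 8e21732}.
Common ancestors: {2aa0526, 3f9fb20, 8ac6ce2}.
Among these, 8ac6ce2 is not an ancestor of any other common ancestor — it is the merge base.

8ac6ce2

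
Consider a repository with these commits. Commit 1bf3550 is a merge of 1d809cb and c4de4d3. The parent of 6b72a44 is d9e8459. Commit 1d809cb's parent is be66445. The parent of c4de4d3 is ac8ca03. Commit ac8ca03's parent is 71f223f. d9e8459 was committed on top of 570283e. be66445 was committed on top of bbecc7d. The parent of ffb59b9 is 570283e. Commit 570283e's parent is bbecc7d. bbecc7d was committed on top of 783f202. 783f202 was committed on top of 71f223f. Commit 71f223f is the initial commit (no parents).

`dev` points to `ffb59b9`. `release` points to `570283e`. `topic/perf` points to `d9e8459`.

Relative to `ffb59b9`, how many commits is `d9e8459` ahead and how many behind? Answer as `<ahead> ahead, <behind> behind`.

Reachable from d9e8459: {570283e, 71f223f, 783f202, bbecc7d, d9e8459}.
Reachable from ffb59b9: {570283e, 71f223f, 783f202, bbecc7d, ffb59b9}.
Only in d9e8459's history (ahead): {d9e8459} — 1.
Only in ffb59b9's history (behind): {ffb59b9} — 1.

1 ahead, 1 behind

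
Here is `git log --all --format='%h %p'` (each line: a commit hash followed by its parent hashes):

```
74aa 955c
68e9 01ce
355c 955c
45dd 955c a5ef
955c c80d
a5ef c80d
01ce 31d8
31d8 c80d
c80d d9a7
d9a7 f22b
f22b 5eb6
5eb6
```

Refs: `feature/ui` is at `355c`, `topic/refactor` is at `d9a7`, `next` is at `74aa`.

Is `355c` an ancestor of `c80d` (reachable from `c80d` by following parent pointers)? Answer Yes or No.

No

Ancestors of c80d: {5eb6, c80d, d9a7, f22b}.
355c is not in that set, so it is not an ancestor of c80d.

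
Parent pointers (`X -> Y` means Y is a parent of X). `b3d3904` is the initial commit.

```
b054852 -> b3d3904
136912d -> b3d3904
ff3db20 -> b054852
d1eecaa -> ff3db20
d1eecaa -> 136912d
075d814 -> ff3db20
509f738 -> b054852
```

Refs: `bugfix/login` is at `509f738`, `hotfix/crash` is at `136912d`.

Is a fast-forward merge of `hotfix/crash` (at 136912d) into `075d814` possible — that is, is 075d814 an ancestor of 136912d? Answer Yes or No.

A fast-forward from 075d814 to 136912d is possible iff 075d814 is an ancestor of 136912d.
Ancestors of 136912d: {136912d, b3d3904}.
075d814 is not among them, so fast-forward is not possible.

No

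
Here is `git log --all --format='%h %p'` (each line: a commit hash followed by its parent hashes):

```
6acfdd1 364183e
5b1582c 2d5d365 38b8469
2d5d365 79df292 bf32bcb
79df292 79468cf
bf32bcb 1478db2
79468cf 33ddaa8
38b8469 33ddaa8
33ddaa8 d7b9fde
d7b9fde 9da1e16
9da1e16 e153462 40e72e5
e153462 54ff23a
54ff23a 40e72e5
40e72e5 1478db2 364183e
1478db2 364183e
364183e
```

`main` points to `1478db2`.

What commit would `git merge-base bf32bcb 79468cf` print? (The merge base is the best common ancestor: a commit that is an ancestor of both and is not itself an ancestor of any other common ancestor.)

1478db2

Ancestors of bf32bcb: {1478db2, 364183e, bf32bcb}.
Ancestors of 79468cf: {1478db2, 33ddaa8, 364183e, 40e72e5, 54ff23a, 79468cf, 9da1e16, d7b9fde, e153462}.
Common ancestors: {1478db2, 364183e}.
Among these, 1478db2 is not an ancestor of any other common ancestor — it is the merge base.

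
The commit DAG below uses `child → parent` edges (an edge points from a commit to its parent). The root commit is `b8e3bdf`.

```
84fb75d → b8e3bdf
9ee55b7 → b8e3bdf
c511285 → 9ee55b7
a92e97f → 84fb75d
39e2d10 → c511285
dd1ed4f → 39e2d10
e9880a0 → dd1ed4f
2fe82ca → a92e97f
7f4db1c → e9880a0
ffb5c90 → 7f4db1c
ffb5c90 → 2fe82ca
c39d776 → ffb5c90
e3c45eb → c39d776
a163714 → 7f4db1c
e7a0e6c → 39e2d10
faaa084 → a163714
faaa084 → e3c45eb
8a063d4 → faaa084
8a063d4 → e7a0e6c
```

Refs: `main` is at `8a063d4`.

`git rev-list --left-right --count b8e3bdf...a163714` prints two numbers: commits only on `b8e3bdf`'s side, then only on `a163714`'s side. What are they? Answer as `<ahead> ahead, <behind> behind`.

Reachable from b8e3bdf: {b8e3bdf}.
Reachable from a163714: {39e2d10, 7f4db1c, 9ee55b7, a163714, b8e3bdf, c511285, dd1ed4f, e9880a0}.
Only in b8e3bdf's history (ahead): {} — 0.
Only in a163714's history (behind): {39e2d10, 7f4db1c, 9ee55b7, a163714, c511285, dd1ed4f, e9880a0} — 7.

0 ahead, 7 behind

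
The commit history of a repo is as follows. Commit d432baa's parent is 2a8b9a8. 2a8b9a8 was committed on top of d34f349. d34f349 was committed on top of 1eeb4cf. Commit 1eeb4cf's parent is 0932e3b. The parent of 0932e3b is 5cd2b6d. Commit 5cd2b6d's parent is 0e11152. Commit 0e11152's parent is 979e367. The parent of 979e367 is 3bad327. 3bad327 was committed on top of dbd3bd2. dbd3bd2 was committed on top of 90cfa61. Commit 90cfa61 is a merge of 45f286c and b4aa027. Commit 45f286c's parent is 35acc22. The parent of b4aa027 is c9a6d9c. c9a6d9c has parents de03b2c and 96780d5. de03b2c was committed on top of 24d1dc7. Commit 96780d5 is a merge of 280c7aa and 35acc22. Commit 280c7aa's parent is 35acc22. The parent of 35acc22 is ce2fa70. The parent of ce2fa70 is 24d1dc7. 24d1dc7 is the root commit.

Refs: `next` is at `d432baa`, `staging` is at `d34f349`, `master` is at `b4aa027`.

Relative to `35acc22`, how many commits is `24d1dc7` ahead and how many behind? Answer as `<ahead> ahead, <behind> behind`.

0 ahead, 2 behind

Reachable from 24d1dc7: {24d1dc7}.
Reachable from 35acc22: {24d1dc7, 35acc22, ce2fa70}.
Only in 24d1dc7's history (ahead): {} — 0.
Only in 35acc22's history (behind): {35acc22, ce2fa70} — 2.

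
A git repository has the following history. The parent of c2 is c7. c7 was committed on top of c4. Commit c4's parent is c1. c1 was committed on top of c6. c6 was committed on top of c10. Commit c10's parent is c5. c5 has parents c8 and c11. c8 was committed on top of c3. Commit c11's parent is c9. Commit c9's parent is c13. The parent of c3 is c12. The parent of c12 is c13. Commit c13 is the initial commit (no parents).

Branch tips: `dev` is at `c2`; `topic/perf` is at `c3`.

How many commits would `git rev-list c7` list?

Walking parent pointers from c7: reachable set = {c1, c10, c11, c12, c13, c3, c4, c5, c6, c7, c8, c9}.
That is 12 commits.

12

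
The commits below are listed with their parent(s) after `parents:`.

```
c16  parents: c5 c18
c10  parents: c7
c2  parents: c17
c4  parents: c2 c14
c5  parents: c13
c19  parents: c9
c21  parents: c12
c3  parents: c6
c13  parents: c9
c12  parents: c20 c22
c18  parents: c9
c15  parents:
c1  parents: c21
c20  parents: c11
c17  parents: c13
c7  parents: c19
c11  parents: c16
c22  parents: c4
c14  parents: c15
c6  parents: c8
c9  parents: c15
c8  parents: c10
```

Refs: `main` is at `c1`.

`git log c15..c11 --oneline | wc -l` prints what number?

Reachable from c11: {c11, c13, c15, c16, c18, c5, c9}.
Reachable from c15: {c15}.
In c11's history but not c15's: {c11, c13, c16, c18, c5, c9} — 6 commits.

6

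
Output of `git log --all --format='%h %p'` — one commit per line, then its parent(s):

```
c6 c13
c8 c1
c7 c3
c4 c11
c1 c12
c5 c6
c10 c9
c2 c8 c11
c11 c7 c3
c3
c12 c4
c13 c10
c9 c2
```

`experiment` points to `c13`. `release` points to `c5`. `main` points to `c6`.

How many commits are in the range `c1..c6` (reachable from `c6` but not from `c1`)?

6

Reachable from c6: {c1, c10, c11, c12, c13, c2, c3, c4, c6, c7, c8, c9}.
Reachable from c1: {c1, c11, c12, c3, c4, c7}.
In c6's history but not c1's: {c10, c13, c2, c6, c8, c9} — 6 commits.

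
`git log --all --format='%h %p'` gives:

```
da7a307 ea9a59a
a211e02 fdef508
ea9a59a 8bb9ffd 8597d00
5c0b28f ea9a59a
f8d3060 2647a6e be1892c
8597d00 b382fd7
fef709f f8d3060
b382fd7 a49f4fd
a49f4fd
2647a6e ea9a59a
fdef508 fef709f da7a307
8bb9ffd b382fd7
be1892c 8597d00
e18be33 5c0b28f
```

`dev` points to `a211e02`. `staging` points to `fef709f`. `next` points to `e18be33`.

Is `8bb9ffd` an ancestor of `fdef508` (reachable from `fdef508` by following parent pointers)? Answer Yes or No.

Ancestors of fdef508 (commits reachable by following parents): {2647a6e, 8597d00, 8bb9ffd, a49f4fd, b382fd7, be1892c, da7a307, ea9a59a, f8d3060, fdef508, fef709f}.
8bb9ffd is in that set, so it is an ancestor of fdef508.

Yes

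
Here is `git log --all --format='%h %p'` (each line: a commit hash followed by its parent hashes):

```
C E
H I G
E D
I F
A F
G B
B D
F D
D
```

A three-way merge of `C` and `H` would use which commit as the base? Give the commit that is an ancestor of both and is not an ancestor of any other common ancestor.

D

Ancestors of C: {C, D, E}.
Ancestors of H: {B, D, F, G, H, I}.
Common ancestors: {D}.
The only common ancestor is D, so it is the merge base.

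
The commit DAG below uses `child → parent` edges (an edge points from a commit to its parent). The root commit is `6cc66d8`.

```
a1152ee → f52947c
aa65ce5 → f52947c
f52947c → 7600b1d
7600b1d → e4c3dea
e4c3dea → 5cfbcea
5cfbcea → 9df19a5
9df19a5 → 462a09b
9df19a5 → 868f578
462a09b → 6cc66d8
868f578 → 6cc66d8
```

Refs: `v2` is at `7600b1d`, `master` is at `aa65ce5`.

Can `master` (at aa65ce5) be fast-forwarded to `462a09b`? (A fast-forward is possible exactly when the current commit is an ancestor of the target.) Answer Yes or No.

A fast-forward from aa65ce5 to 462a09b is possible iff aa65ce5 is an ancestor of 462a09b.
Ancestors of 462a09b: {462a09b, 6cc66d8}.
aa65ce5 is not among them, so fast-forward is not possible.

No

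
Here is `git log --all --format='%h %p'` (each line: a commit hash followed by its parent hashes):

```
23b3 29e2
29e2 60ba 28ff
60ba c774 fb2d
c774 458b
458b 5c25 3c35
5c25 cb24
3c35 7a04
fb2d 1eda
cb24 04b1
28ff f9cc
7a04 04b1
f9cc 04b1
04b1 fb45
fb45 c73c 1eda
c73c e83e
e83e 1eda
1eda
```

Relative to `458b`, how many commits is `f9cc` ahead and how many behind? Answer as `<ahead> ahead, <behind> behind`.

1 ahead, 5 behind

Reachable from f9cc: {04b1, 1eda, c73c, e83e, f9cc, fb45}.
Reachable from 458b: {04b1, 1eda, 3c35, 458b, 5c25, 7a04, c73c, cb24, e83e, fb45}.
Only in f9cc's history (ahead): {f9cc} — 1.
Only in 458b's history (behind): {3c35, 458b, 5c25, 7a04, cb24} — 5.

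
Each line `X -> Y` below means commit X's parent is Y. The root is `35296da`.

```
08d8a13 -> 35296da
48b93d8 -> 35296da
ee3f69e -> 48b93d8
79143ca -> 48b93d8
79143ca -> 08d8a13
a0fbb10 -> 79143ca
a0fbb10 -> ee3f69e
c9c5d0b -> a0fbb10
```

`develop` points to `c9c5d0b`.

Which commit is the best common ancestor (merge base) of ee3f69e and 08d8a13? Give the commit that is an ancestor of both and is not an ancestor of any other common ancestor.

35296da

Ancestors of ee3f69e: {35296da, 48b93d8, ee3f69e}.
Ancestors of 08d8a13: {08d8a13, 35296da}.
Common ancestors: {35296da}.
The only common ancestor is 35296da, so it is the merge base.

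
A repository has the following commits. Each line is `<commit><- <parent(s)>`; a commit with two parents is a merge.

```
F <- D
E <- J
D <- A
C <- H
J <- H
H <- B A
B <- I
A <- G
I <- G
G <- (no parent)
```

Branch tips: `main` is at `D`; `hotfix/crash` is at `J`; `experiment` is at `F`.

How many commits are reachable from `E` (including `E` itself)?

Walking parent pointers from E: reachable set = {A, B, E, G, H, I, J}.
That is 7 commits.

7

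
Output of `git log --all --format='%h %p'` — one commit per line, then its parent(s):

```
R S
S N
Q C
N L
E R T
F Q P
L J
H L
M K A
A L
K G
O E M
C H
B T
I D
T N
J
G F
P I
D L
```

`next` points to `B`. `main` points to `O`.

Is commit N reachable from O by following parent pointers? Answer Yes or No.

Ancestors of O (commits reachable by following parents): {A, C, D, E, F, G, H, I, J, K, L, M, N, O, P, Q, R, S, T}.
N is in that set, so it is an ancestor of O.

Yes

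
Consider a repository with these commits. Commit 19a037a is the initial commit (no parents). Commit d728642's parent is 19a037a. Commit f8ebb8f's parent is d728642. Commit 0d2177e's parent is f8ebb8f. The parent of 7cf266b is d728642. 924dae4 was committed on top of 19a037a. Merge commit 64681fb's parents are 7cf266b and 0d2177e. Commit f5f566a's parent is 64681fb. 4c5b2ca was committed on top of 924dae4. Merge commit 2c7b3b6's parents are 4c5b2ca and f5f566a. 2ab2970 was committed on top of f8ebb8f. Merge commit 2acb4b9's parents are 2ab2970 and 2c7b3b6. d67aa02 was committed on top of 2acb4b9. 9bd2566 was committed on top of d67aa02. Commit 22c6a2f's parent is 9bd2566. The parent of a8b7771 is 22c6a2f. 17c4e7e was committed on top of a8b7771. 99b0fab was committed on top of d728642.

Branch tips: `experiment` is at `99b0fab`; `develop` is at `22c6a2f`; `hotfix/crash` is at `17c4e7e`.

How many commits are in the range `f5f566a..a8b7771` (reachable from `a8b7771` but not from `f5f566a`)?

Reachable from a8b7771: {0d2177e, 19a037a, 22c6a2f, 2ab2970, 2acb4b9, 2c7b3b6, 4c5b2ca, 64681fb, 7cf266b, 924dae4, 9bd2566, a8b7771, d67aa02, d728642, f5f566a, f8ebb8f}.
Reachable from f5f566a: {0d2177e, 19a037a, 64681fb, 7cf266b, d728642, f5f566a, f8ebb8f}.
In a8b7771's history but not f5f566a's: {22c6a2f, 2ab2970, 2acb4b9, 2c7b3b6, 4c5b2ca, 924dae4, 9bd2566, a8b7771, d67aa02} — 9 commits.

9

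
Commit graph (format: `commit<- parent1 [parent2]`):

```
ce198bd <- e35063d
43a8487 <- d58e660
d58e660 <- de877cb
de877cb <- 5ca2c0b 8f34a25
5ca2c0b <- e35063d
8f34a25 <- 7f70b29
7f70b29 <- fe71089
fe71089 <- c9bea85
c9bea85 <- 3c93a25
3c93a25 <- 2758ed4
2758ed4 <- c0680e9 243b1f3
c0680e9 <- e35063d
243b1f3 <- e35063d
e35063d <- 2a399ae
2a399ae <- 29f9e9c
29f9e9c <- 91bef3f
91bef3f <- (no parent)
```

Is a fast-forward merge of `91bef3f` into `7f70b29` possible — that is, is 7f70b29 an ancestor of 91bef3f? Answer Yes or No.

No

A fast-forward from 7f70b29 to 91bef3f is possible iff 7f70b29 is an ancestor of 91bef3f.
Ancestors of 91bef3f: {91bef3f}.
7f70b29 is not among them, so fast-forward is not possible.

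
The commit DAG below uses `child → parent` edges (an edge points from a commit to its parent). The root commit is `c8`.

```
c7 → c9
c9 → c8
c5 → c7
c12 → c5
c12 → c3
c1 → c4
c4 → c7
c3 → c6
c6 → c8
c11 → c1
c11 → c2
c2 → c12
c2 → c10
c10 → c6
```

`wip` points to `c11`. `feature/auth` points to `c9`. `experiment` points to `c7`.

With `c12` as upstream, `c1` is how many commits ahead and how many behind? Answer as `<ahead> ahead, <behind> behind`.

Reachable from c1: {c1, c4, c7, c8, c9}.
Reachable from c12: {c12, c3, c5, c6, c7, c8, c9}.
Only in c1's history (ahead): {c1, c4} — 2.
Only in c12's history (behind): {c12, c3, c5, c6} — 4.

2 ahead, 4 behind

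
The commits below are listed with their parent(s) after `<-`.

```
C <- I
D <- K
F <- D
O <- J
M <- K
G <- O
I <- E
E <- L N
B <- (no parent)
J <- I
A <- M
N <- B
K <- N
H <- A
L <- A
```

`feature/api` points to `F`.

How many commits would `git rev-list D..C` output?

Reachable from C: {A, B, C, E, I, K, L, M, N}.
Reachable from D: {B, D, K, N}.
In C's history but not D's: {A, C, E, I, L, M} — 6 commits.

6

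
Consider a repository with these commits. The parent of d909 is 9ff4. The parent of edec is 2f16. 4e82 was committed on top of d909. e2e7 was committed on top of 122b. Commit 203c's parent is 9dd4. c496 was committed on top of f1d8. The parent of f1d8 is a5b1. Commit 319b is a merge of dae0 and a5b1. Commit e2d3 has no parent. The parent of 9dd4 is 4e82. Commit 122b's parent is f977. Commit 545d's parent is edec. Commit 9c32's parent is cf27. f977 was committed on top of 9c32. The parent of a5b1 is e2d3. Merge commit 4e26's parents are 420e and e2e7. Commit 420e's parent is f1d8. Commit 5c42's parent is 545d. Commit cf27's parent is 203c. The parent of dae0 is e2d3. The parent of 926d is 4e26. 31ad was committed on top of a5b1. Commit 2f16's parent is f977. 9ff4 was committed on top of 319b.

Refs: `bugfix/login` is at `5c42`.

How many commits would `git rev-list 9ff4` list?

5

Walking parent pointers from 9ff4: reachable set = {319b, 9ff4, a5b1, dae0, e2d3}.
That is 5 commits.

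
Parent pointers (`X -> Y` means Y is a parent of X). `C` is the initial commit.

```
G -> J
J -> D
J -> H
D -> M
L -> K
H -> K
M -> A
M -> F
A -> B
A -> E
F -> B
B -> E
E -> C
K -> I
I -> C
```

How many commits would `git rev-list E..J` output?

9

Reachable from J: {A, B, C, D, E, F, H, I, J, K, M}.
Reachable from E: {C, E}.
In J's history but not E's: {A, B, D, F, H, I, J, K, M} — 9 commits.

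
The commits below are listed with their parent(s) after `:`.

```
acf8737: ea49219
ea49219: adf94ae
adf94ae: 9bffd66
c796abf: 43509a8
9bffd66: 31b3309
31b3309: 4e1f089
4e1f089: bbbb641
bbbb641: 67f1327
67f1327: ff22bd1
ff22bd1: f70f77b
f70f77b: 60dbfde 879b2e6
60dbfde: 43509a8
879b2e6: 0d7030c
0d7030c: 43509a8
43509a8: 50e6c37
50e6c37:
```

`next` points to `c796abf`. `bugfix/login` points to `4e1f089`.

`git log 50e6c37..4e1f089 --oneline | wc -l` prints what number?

Reachable from 4e1f089: {0d7030c, 43509a8, 4e1f089, 50e6c37, 60dbfde, 67f1327, 879b2e6, bbbb641, f70f77b, ff22bd1}.
Reachable from 50e6c37: {50e6c37}.
In 4e1f089's history but not 50e6c37's: {0d7030c, 43509a8, 4e1f089, 60dbfde, 67f1327, 879b2e6, bbbb641, f70f77b, ff22bd1} — 9 commits.

9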